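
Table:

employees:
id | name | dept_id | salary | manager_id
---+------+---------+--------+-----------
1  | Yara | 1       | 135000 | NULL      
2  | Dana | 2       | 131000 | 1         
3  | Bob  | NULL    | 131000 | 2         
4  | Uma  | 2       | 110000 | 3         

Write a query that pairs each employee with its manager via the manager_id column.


This is a self-join: employees is joined to a second copy of itself, matching each row's manager_id to another row's id. Use LEFT JOIN so rows with manager_id=NULL are kept.
  - employee 1 (Yara): manager_id=NULL -> NULL
  - employee 2 (Dana): manager_id=1 -> Yara
  - employee 3 (Bob): manager_id=2 -> Dana
  - employee 4 (Uma): manager_id=3 -> Bob

SQL:
SELECT a.name AS item, b.name AS manager
FROM employees a
LEFT JOIN employees b ON a.manager_id = b.id

Result:
item | manager
-----+--------
Yara | NULL   
Dana | Yara   
Bob  | Dana   
Uma  | Bob    


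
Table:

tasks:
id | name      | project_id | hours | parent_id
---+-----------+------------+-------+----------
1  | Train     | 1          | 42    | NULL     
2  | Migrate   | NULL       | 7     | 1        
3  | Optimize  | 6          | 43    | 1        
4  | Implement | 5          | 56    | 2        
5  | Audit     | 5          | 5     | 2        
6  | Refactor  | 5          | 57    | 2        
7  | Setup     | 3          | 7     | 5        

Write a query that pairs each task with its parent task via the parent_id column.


This is a self-join: tasks is joined to a second copy of itself, matching each row's parent_id to another row's id. Use LEFT JOIN so rows with parent_id=NULL are kept.
  - task 1 (Train): parent_id=NULL -> NULL
  - task 2 (Migrate): parent_id=1 -> Train
  - task 3 (Optimize): parent_id=1 -> Train
  - task 4 (Implement): parent_id=2 -> Migrate
  - task 5 (Audit): parent_id=2 -> Migrate
  - task 6 (Refactor): parent_id=2 -> Migrate
  - task 7 (Setup): parent_id=5 -> Audit

SQL:
SELECT a.name AS item, b.name AS parent
FROM tasks a
LEFT JOIN tasks b ON a.parent_id = b.id

Result:
item      | parent 
----------+--------
Train     | NULL   
Migrate   | Train  
Optimize  | Train  
Implement | Migrate
Audit     | Migrate
Refactor  | Migrate
Setup     | Audit  


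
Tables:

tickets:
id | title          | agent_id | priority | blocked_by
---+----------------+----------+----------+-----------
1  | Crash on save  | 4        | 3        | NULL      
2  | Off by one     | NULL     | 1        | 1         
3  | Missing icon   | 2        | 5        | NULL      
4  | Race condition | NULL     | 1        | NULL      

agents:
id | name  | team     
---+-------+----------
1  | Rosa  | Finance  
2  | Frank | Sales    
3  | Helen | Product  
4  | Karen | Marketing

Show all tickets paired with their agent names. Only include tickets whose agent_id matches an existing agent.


INNER JOIN keeps only tickets rows whose agent_id matches an id in agents. Walk through each ticket:
  - ticket 1 (Crash on save): agent_id=4 -> matches Karen
  - ticket 2 (Off by one): agent_id=NULL, no match -> dropped
  - ticket 3 (Missing icon): agent_id=2 -> matches Frank
  - ticket 4 (Race condition): agent_id=NULL, no match -> dropped
So 2 of 4 rows are dropped.

SQL:
SELECT a.title, b.name AS agent
FROM tickets a
INNER JOIN agents b ON a.agent_id = b.id

Result:
title         | agent
--------------+------
Crash on save | Karen
Missing icon  | Frank


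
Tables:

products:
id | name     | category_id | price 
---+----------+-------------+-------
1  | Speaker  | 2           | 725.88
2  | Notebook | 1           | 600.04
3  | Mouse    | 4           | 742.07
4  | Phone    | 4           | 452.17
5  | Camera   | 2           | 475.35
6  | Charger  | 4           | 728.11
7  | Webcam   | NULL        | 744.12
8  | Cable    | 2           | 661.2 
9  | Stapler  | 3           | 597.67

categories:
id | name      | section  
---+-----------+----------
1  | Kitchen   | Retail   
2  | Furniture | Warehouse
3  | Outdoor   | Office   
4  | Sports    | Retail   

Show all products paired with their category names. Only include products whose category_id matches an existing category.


INNER JOIN keeps only products rows whose category_id matches an id in categories. Walk through each product:
  - product 1 (Speaker): category_id=2 -> matches Furniture
  - product 2 (Notebook): category_id=1 -> matches Kitchen
  - product 3 (Mouse): category_id=4 -> matches Sports
  - product 4 (Phone): category_id=4 -> matches Sports
  - product 5 (Camera): category_id=2 -> matches Furniture
  - product 6 (Charger): category_id=4 -> matches Sports
  - product 7 (Webcam): category_id=NULL, no match -> dropped
  - product 8 (Cable): category_id=2 -> matches Furniture
  - product 9 (Stapler): category_id=3 -> matches Outdoor
So 1 of 9 rows is dropped.

SQL:
SELECT a.name, b.name AS category
FROM products a
INNER JOIN categories b ON a.category_id = b.id

Result:
name     | category 
---------+----------
Speaker  | Furniture
Notebook | Kitchen  
Mouse    | Sports   
Phone    | Sports   
Camera   | Furniture
Charger  | Sports   
Cable    | Furniture
Stapler  | Outdoor  


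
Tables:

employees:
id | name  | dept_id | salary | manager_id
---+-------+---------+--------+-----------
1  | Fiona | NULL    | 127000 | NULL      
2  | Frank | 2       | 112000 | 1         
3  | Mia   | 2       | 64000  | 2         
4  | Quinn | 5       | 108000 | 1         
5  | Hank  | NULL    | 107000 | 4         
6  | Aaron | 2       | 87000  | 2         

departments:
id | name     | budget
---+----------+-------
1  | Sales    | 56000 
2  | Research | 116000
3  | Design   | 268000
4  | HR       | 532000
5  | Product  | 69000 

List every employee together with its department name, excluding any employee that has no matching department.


INNER JOIN keeps only employees rows whose dept_id matches an id in departments. Walk through each employee:
  - employee 1 (Fiona): dept_id=NULL, no match -> dropped
  - employee 2 (Frank): dept_id=2 -> matches Research
  - employee 3 (Mia): dept_id=2 -> matches Research
  - employee 4 (Quinn): dept_id=5 -> matches Product
  - employee 5 (Hank): dept_id=NULL, no match -> dropped
  - employee 6 (Aaron): dept_id=2 -> matches Research
So 2 of 6 rows are dropped.

SQL:
SELECT a.name, b.name AS department
FROM employees a
INNER JOIN departments b ON a.dept_id = b.id

Result:
name  | department
------+-----------
Frank | Research  
Mia   | Research  
Quinn | Product   
Aaron | Research  


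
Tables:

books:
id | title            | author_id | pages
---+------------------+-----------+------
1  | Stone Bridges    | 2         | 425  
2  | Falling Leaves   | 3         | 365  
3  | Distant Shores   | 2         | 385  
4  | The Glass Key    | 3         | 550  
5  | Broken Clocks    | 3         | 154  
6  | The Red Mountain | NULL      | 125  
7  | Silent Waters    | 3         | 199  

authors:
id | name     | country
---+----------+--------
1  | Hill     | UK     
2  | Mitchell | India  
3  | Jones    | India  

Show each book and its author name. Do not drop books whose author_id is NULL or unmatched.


LEFT JOIN keeps every row from books (the left table); where author_id has no match in authors, the author columns become NULL. Walk through each book:
  - book 1 (Stone Bridges): author_id=2 -> matches Mitchell
  - book 2 (Falling Leaves): author_id=3 -> matches Jones
  - book 3 (Distant Shores): author_id=2 -> matches Mitchell
  - book 4 (The Glass Key): author_id=3 -> matches Jones
  - book 5 (Broken Clocks): author_id=3 -> matches Jones
  - book 6 (The Red Mountain): author_id=NULL, no match -> kept with NULL
  - book 7 (Silent Waters): author_id=3 -> matches Jones
All 7 rows appear; 1 has NULL author.

SQL:
SELECT a.title, b.name AS author
FROM books a
LEFT JOIN authors b ON a.author_id = b.id

Result:
title            | author  
-----------------+---------
Stone Bridges    | Mitchell
Falling Leaves   | Jones   
Distant Shores   | Mitchell
The Glass Key    | Jones   
Broken Clocks    | Jones   
The Red Mountain | NULL    
Silent Waters    | Jones   


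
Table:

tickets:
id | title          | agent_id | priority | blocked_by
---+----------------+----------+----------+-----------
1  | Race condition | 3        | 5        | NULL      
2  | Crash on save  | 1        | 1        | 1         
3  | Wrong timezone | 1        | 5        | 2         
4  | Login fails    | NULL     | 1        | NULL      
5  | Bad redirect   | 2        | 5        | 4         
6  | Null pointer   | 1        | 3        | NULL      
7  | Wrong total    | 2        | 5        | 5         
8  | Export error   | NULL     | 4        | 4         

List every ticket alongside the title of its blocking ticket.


This is a self-join: tickets is joined to a second copy of itself, matching each row's blocked_by to another row's id. Use LEFT JOIN so rows with blocked_by=NULL are kept.
  - ticket 1 (Race condition): blocked_by=NULL -> NULL
  - ticket 2 (Crash on save): blocked_by=1 -> Race condition
  - ticket 3 (Wrong timezone): blocked_by=2 -> Crash on save
  - ticket 4 (Login fails): blocked_by=NULL -> NULL
  - ticket 5 (Bad redirect): blocked_by=4 -> Login fails
  - ticket 6 (Null pointer): blocked_by=NULL -> NULL
  - ticket 7 (Wrong total): blocked_by=5 -> Bad redirect
  - ticket 8 (Export error): blocked_by=4 -> Login fails

SQL:
SELECT a.title AS item, b.title AS blocked_by
FROM tickets a
LEFT JOIN tickets b ON a.blocked_by = b.id

Result:
item           | blocked_by    
---------------+---------------
Race condition | NULL          
Crash on save  | Race condition
Wrong timezone | Crash on save 
Login fails    | NULL          
Bad redirect   | Login fails   
Null pointer   | NULL          
Wrong total    | Bad redirect  
Export error   | Login fails   


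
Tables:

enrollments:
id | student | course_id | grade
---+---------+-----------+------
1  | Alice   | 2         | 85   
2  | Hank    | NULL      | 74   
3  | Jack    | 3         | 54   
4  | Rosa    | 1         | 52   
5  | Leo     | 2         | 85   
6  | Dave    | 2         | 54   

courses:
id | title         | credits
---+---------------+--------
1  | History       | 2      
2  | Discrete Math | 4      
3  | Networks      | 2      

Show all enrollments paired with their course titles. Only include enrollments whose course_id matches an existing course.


INNER JOIN keeps only enrollments rows whose course_id matches an id in courses. Walk through each enrollment:
  - enrollment 1 (Alice): course_id=2 -> matches Discrete Math
  - enrollment 2 (Hank): course_id=NULL, no match -> dropped
  - enrollment 3 (Jack): course_id=3 -> matches Networks
  - enrollment 4 (Rosa): course_id=1 -> matches History
  - enrollment 5 (Leo): course_id=2 -> matches Discrete Math
  - enrollment 6 (Dave): course_id=2 -> matches Discrete Math
So 1 of 6 rows is dropped.

SQL:
SELECT a.student, b.title AS course
FROM enrollments a
INNER JOIN courses b ON a.course_id = b.id

Result:
student | course       
--------+--------------
Alice   | Discrete Math
Jack    | Networks     
Rosa    | History      
Leo     | Discrete Math
Dave    | Discrete Math


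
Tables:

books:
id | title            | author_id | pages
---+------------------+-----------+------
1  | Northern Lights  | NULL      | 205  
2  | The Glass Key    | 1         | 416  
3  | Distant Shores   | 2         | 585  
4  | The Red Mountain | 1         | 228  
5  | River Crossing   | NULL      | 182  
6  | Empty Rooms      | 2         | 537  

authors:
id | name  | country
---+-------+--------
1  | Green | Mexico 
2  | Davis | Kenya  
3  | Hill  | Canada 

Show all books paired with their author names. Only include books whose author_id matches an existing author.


INNER JOIN keeps only books rows whose author_id matches an id in authors. Walk through each book:
  - book 1 (Northern Lights): author_id=NULL, no match -> dropped
  - book 2 (The Glass Key): author_id=1 -> matches Green
  - book 3 (Distant Shores): author_id=2 -> matches Davis
  - book 4 (The Red Mountain): author_id=1 -> matches Green
  - book 5 (River Crossing): author_id=NULL, no match -> dropped
  - book 6 (Empty Rooms): author_id=2 -> matches Davis
So 2 of 6 rows are dropped.

SQL:
SELECT a.title, b.name AS author
FROM books a
INNER JOIN authors b ON a.author_id = b.id

Result:
title            | author
-----------------+-------
The Glass Key    | Green 
Distant Shores   | Davis 
The Red Mountain | Green 
Empty Rooms      | Davis 


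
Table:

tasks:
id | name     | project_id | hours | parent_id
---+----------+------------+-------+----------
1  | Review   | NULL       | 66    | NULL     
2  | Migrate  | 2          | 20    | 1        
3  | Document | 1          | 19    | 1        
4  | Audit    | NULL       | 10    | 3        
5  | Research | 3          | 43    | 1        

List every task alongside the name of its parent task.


This is a self-join: tasks is joined to a second copy of itself, matching each row's parent_id to another row's id. Use LEFT JOIN so rows with parent_id=NULL are kept.
  - task 1 (Review): parent_id=NULL -> NULL
  - task 2 (Migrate): parent_id=1 -> Review
  - task 3 (Document): parent_id=1 -> Review
  - task 4 (Audit): parent_id=3 -> Document
  - task 5 (Research): parent_id=1 -> Review

SQL:
SELECT a.name AS item, b.name AS parent
FROM tasks a
LEFT JOIN tasks b ON a.parent_id = b.id

Result:
item     | parent  
---------+---------
Review   | NULL    
Migrate  | Review  
Document | Review  
Audit    | Document
Research | Review  


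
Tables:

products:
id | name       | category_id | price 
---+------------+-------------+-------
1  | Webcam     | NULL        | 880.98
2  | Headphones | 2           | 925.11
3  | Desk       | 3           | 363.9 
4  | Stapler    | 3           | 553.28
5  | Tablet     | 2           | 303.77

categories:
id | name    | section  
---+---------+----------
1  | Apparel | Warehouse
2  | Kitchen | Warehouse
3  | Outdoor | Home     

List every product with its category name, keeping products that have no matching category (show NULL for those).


LEFT JOIN keeps every row from products (the left table); where category_id has no match in categories, the category columns become NULL. Walk through each product:
  - product 1 (Webcam): category_id=NULL, no match -> kept with NULL
  - product 2 (Headphones): category_id=2 -> matches Kitchen
  - product 3 (Desk): category_id=3 -> matches Outdoor
  - product 4 (Stapler): category_id=3 -> matches Outdoor
  - product 5 (Tablet): category_id=2 -> matches Kitchen
All 5 rows appear; 1 has NULL category.

SQL:
SELECT a.name, b.name AS category
FROM products a
LEFT JOIN categories b ON a.category_id = b.id

Result:
name       | category
-----------+---------
Webcam     | NULL    
Headphones | Kitchen 
Desk       | Outdoor 
Stapler    | Outdoor 
Tablet     | Kitchen 


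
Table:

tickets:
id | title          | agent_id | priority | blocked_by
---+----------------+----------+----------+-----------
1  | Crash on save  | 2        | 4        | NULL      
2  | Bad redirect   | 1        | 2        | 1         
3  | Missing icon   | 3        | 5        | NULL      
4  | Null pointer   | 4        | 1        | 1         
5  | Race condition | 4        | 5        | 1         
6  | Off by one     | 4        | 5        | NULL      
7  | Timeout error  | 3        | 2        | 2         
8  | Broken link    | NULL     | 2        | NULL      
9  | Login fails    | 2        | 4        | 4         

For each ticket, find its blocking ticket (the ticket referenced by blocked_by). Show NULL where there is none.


This is a self-join: tickets is joined to a second copy of itself, matching each row's blocked_by to another row's id. Use LEFT JOIN so rows with blocked_by=NULL are kept.
  - ticket 1 (Crash on save): blocked_by=NULL -> NULL
  - ticket 2 (Bad redirect): blocked_by=1 -> Crash on save
  - ticket 3 (Missing icon): blocked_by=NULL -> NULL
  - ticket 4 (Null pointer): blocked_by=1 -> Crash on save
  - ticket 5 (Race condition): blocked_by=1 -> Crash on save
  - ticket 6 (Off by one): blocked_by=NULL -> NULL
  - ticket 7 (Timeout error): blocked_by=2 -> Bad redirect
  - ticket 8 (Broken link): blocked_by=NULL -> NULL
  - ticket 9 (Login fails): blocked_by=4 -> Null pointer

SQL:
SELECT a.title AS item, b.title AS blocked_by
FROM tickets a
LEFT JOIN tickets b ON a.blocked_by = b.id

Result:
item           | blocked_by   
---------------+--------------
Crash on save  | NULL         
Bad redirect   | Crash on save
Missing icon   | NULL         
Null pointer   | Crash on save
Race condition | Crash on save
Off by one     | NULL         
Timeout error  | Bad redirect 
Broken link    | NULL         
Login fails    | Null pointer 


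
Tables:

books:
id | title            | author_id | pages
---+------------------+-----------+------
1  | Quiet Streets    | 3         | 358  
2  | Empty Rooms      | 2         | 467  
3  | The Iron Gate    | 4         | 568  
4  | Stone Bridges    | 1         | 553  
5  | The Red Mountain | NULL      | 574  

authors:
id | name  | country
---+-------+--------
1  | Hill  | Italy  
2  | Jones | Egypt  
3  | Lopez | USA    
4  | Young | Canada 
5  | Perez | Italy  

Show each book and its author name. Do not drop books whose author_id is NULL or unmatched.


LEFT JOIN keeps every row from books (the left table); where author_id has no match in authors, the author columns become NULL. Walk through each book:
  - book 1 (Quiet Streets): author_id=3 -> matches Lopez
  - book 2 (Empty Rooms): author_id=2 -> matches Jones
  - book 3 (The Iron Gate): author_id=4 -> matches Young
  - book 4 (Stone Bridges): author_id=1 -> matches Hill
  - book 5 (The Red Mountain): author_id=NULL, no match -> kept with NULL
All 5 rows appear; 1 has NULL author.

SQL:
SELECT a.title, b.name AS author
FROM books a
LEFT JOIN authors b ON a.author_id = b.id

Result:
title            | author
-----------------+-------
Quiet Streets    | Lopez 
Empty Rooms      | Jones 
The Iron Gate    | Young 
Stone Bridges    | Hill  
The Red Mountain | NULL  


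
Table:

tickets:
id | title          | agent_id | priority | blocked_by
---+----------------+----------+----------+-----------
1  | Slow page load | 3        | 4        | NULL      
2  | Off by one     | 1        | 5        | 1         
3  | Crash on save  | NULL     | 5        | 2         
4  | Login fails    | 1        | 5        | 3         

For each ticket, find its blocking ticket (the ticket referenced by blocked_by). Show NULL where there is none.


This is a self-join: tickets is joined to a second copy of itself, matching each row's blocked_by to another row's id. Use LEFT JOIN so rows with blocked_by=NULL are kept.
  - ticket 1 (Slow page load): blocked_by=NULL -> NULL
  - ticket 2 (Off by one): blocked_by=1 -> Slow page load
  - ticket 3 (Crash on save): blocked_by=2 -> Off by one
  - ticket 4 (Login fails): blocked_by=3 -> Crash on save

SQL:
SELECT a.title AS item, b.title AS blocked_by
FROM tickets a
LEFT JOIN tickets b ON a.blocked_by = b.id

Result:
item           | blocked_by    
---------------+---------------
Slow page load | NULL          
Off by one     | Slow page load
Crash on save  | Off by one    
Login fails    | Crash on save 


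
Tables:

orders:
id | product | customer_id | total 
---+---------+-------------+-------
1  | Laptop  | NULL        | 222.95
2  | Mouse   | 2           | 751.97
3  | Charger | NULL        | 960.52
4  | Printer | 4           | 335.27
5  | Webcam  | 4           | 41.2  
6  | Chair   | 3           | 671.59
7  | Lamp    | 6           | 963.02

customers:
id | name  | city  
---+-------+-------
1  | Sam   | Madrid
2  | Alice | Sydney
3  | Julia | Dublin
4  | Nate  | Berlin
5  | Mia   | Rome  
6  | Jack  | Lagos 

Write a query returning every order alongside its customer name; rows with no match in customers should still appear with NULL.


LEFT JOIN keeps every row from orders (the left table); where customer_id has no match in customers, the customer columns become NULL. Walk through each order:
  - order 1 (Laptop): customer_id=NULL, no match -> kept with NULL
  - order 2 (Mouse): customer_id=2 -> matches Alice
  - order 3 (Charger): customer_id=NULL, no match -> kept with NULL
  - order 4 (Printer): customer_id=4 -> matches Nate
  - order 5 (Webcam): customer_id=4 -> matches Nate
  - order 6 (Chair): customer_id=3 -> matches Julia
  - order 7 (Lamp): customer_id=6 -> matches Jack
All 7 rows appear; 2 have NULL customer.

SQL:
SELECT a.product, b.name AS customer
FROM orders a
LEFT JOIN customers b ON a.customer_id = b.id

Result:
product | customer
--------+---------
Laptop  | NULL    
Mouse   | Alice   
Charger | NULL    
Printer | Nate    
Webcam  | Nate    
Chair   | Julia   
Lamp    | Jack    


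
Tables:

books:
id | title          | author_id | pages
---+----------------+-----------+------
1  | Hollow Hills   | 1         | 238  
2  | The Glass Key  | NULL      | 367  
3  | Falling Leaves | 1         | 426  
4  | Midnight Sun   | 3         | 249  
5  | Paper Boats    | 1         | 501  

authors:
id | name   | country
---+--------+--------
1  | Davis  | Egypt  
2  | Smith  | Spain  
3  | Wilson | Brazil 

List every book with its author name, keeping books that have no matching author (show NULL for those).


LEFT JOIN keeps every row from books (the left table); where author_id has no match in authors, the author columns become NULL. Walk through each book:
  - book 1 (Hollow Hills): author_id=1 -> matches Davis
  - book 2 (The Glass Key): author_id=NULL, no match -> kept with NULL
  - book 3 (Falling Leaves): author_id=1 -> matches Davis
  - book 4 (Midnight Sun): author_id=3 -> matches Wilson
  - book 5 (Paper Boats): author_id=1 -> matches Davis
All 5 rows appear; 1 has NULL author.

SQL:
SELECT a.title, b.name AS author
FROM books a
LEFT JOIN authors b ON a.author_id = b.id

Result:
title          | author
---------------+-------
Hollow Hills   | Davis 
The Glass Key  | NULL  
Falling Leaves | Davis 
Midnight Sun   | Wilson
Paper Boats    | Davis 


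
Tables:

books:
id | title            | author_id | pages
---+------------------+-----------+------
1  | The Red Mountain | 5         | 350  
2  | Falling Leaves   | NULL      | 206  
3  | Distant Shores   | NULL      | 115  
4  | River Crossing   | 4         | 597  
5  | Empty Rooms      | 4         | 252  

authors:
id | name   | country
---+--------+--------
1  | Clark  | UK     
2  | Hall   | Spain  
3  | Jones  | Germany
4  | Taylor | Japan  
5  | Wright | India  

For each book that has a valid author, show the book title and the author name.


INNER JOIN keeps only books rows whose author_id matches an id in authors. Walk through each book:
  - book 1 (The Red Mountain): author_id=5 -> matches Wright
  - book 2 (Falling Leaves): author_id=NULL, no match -> dropped
  - book 3 (Distant Shores): author_id=NULL, no match -> dropped
  - book 4 (River Crossing): author_id=4 -> matches Taylor
  - book 5 (Empty Rooms): author_id=4 -> matches Taylor
So 2 of 5 rows are dropped.

SQL:
SELECT a.title, b.name AS author
FROM books a
INNER JOIN authors b ON a.author_id = b.id

Result:
title            | author
-----------------+-------
The Red Mountain | Wright
River Crossing   | Taylor
Empty Rooms      | Taylor


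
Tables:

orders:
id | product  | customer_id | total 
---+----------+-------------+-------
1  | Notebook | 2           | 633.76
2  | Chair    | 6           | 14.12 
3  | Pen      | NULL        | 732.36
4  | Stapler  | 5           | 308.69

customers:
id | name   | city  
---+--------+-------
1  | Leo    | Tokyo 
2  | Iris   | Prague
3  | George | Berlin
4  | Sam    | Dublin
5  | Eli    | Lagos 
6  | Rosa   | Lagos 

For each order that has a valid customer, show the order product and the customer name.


INNER JOIN keeps only orders rows whose customer_id matches an id in customers. Walk through each order:
  - order 1 (Notebook): customer_id=2 -> matches Iris
  - order 2 (Chair): customer_id=6 -> matches Rosa
  - order 3 (Pen): customer_id=NULL, no match -> dropped
  - order 4 (Stapler): customer_id=5 -> matches Eli
So 1 of 4 rows is dropped.

SQL:
SELECT a.product, b.name AS customer
FROM orders a
INNER JOIN customers b ON a.customer_id = b.id

Result:
product  | customer
---------+---------
Notebook | Iris    
Chair    | Rosa    
Stapler  | Eli     


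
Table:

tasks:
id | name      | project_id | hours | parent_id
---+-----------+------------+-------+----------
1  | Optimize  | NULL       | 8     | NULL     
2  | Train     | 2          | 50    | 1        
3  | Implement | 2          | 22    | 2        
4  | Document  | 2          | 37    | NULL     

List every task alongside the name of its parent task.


This is a self-join: tasks is joined to a second copy of itself, matching each row's parent_id to another row's id. Use LEFT JOIN so rows with parent_id=NULL are kept.
  - task 1 (Optimize): parent_id=NULL -> NULL
  - task 2 (Train): parent_id=1 -> Optimize
  - task 3 (Implement): parent_id=2 -> Train
  - task 4 (Document): parent_id=NULL -> NULL

SQL:
SELECT a.name AS item, b.name AS parent
FROM tasks a
LEFT JOIN tasks b ON a.parent_id = b.id

Result:
item      | parent  
----------+---------
Optimize  | NULL    
Train     | Optimize
Implement | Train   
Document  | NULL    


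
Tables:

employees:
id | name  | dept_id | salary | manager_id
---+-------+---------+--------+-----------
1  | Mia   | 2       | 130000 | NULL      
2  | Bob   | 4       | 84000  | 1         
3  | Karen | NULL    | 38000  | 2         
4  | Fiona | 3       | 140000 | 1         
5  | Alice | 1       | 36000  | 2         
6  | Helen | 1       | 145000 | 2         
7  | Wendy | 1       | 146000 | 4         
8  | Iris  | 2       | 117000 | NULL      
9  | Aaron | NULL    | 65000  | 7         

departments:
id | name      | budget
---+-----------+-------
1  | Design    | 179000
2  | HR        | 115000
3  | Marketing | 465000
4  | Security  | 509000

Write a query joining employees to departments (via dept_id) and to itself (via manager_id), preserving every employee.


Two LEFT JOINs from the same base table employees: one to departments via dept_id, one to employees itself via manager_id. Both are LEFT so every employee is preserved.
Match against departments:
  - employee 1 (Mia): dept_id=2 -> matches HR
  - employee 2 (Bob): dept_id=4 -> matches Security
  - employee 3 (Karen): dept_id=NULL, no match -> kept with NULL
  - employee 4 (Fiona): dept_id=3 -> matches Marketing
  - employee 5 (Alice): dept_id=1 -> matches Design
  - employee 6 (Helen): dept_id=1 -> matches Design
  - employee 7 (Wendy): dept_id=1 -> matches Design
  - employee 8 (Iris): dept_id=2 -> matches HR
  - employee 9 (Aaron): dept_id=NULL, no match -> kept with NULL
Match against employees (self):
  - employee 1 (Mia): manager_id=NULL -> NULL
  - employee 2 (Bob): manager_id=1 -> Mia
  - employee 3 (Karen): manager_id=2 -> Bob
  - employee 4 (Fiona): manager_id=1 -> Mia
  - employee 5 (Alice): manager_id=2 -> Bob
  - employee 6 (Helen): manager_id=2 -> Bob
  - employee 7 (Wendy): manager_id=4 -> Fiona
  - employee 8 (Iris): manager_id=NULL -> NULL
  - employee 9 (Aaron): manager_id=7 -> Wendy

SQL:
SELECT a.name, b.name AS department, c.name AS manager
FROM employees a
LEFT JOIN departments b ON a.dept_id = b.id
LEFT JOIN employees c ON a.manager_id = c.id

Result:
name  | department | manager
------+------------+--------
Mia   | HR         | NULL   
Bob   | Security   | Mia    
Karen | NULL       | Bob    
Fiona | Marketing  | Mia    
Alice | Design     | Bob    
Helen | Design     | Bob    
Wendy | Design     | Fiona  
Iris  | HR         | NULL   
Aaron | NULL       | Wendy  


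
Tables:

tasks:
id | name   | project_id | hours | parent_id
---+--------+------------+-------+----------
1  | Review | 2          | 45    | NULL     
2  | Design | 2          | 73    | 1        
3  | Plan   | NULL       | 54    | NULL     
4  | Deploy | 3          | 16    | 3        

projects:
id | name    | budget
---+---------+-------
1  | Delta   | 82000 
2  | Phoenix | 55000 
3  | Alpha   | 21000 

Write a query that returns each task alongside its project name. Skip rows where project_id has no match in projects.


INNER JOIN keeps only tasks rows whose project_id matches an id in projects. Walk through each task:
  - task 1 (Review): project_id=2 -> matches Phoenix
  - task 2 (Design): project_id=2 -> matches Phoenix
  - task 3 (Plan): project_id=NULL, no match -> dropped
  - task 4 (Deploy): project_id=3 -> matches Alpha
So 1 of 4 rows is dropped.

SQL:
SELECT a.name, b.name AS project
FROM tasks a
INNER JOIN projects b ON a.project_id = b.id

Result:
name   | project
-------+--------
Review | Phoenix
Design | Phoenix
Deploy | Alpha  


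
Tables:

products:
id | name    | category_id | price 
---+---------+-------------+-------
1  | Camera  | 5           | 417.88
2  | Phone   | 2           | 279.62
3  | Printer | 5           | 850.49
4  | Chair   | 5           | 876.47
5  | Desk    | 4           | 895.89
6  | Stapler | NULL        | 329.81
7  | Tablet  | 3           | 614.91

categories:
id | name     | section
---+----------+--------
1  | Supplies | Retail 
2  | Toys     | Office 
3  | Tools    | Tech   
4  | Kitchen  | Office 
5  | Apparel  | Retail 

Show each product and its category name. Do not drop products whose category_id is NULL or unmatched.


LEFT JOIN keeps every row from products (the left table); where category_id has no match in categories, the category columns become NULL. Walk through each product:
  - product 1 (Camera): category_id=5 -> matches Apparel
  - product 2 (Phone): category_id=2 -> matches Toys
  - product 3 (Printer): category_id=5 -> matches Apparel
  - product 4 (Chair): category_id=5 -> matches Apparel
  - product 5 (Desk): category_id=4 -> matches Kitchen
  - product 6 (Stapler): category_id=NULL, no match -> kept with NULL
  - product 7 (Tablet): category_id=3 -> matches Tools
All 7 rows appear; 1 has NULL category.

SQL:
SELECT a.name, b.name AS category
FROM products a
LEFT JOIN categories b ON a.category_id = b.id

Result:
name    | category
--------+---------
Camera  | Apparel 
Phone   | Toys    
Printer | Apparel 
Chair   | Apparel 
Desk    | Kitchen 
Stapler | NULL    
Tablet  | Tools   


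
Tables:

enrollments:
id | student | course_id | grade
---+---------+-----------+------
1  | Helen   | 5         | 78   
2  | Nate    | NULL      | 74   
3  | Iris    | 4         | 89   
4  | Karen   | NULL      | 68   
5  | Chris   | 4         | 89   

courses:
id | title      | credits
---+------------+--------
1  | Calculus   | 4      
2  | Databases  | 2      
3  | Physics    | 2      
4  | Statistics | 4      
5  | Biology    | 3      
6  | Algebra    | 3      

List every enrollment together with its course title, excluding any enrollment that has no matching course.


INNER JOIN keeps only enrollments rows whose course_id matches an id in courses. Walk through each enrollment:
  - enrollment 1 (Helen): course_id=5 -> matches Biology
  - enrollment 2 (Nate): course_id=NULL, no match -> dropped
  - enrollment 3 (Iris): course_id=4 -> matches Statistics
  - enrollment 4 (Karen): course_id=NULL, no match -> dropped
  - enrollment 5 (Chris): course_id=4 -> matches Statistics
So 2 of 5 rows are dropped.

SQL:
SELECT a.student, b.title AS course
FROM enrollments a
INNER JOIN courses b ON a.course_id = b.id

Result:
student | course    
--------+-----------
Helen   | Biology   
Iris    | Statistics
Chris   | Statistics


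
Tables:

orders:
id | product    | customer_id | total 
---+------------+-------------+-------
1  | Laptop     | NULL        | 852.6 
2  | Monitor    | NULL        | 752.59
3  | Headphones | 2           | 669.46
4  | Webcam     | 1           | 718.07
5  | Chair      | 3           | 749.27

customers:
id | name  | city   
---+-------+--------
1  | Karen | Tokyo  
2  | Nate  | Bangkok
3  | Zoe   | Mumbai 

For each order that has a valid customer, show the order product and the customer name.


INNER JOIN keeps only orders rows whose customer_id matches an id in customers. Walk through each order:
  - order 1 (Laptop): customer_id=NULL, no match -> dropped
  - order 2 (Monitor): customer_id=NULL, no match -> dropped
  - order 3 (Headphones): customer_id=2 -> matches Nate
  - order 4 (Webcam): customer_id=1 -> matches Karen
  - order 5 (Chair): customer_id=3 -> matches Zoe
So 2 of 5 rows are dropped.

SQL:
SELECT a.product, b.name AS customer
FROM orders a
INNER JOIN customers b ON a.customer_id = b.id

Result:
product    | customer
-----------+---------
Headphones | Nate    
Webcam     | Karen   
Chair      | Zoe     


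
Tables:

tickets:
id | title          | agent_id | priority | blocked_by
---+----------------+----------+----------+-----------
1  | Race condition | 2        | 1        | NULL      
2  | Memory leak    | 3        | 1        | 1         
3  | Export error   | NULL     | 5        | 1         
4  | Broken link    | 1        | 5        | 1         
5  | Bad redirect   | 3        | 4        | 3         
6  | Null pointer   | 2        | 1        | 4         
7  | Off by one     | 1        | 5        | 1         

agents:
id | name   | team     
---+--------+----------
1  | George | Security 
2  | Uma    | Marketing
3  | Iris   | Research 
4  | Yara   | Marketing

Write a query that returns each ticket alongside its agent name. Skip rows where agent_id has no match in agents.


INNER JOIN keeps only tickets rows whose agent_id matches an id in agents. Walk through each ticket:
  - ticket 1 (Race condition): agent_id=2 -> matches Uma
  - ticket 2 (Memory leak): agent_id=3 -> matches Iris
  - ticket 3 (Export error): agent_id=NULL, no match -> dropped
  - ticket 4 (Broken link): agent_id=1 -> matches George
  - ticket 5 (Bad redirect): agent_id=3 -> matches Iris
  - ticket 6 (Null pointer): agent_id=2 -> matches Uma
  - ticket 7 (Off by one): agent_id=1 -> matches George
So 1 of 7 rows is dropped.

SQL:
SELECT a.title, b.name AS agent
FROM tickets a
INNER JOIN agents b ON a.agent_id = b.id

Result:
title          | agent 
---------------+-------
Race condition | Uma   
Memory leak    | Iris  
Broken link    | George
Bad redirect   | Iris  
Null pointer   | Uma   
Off by one     | George


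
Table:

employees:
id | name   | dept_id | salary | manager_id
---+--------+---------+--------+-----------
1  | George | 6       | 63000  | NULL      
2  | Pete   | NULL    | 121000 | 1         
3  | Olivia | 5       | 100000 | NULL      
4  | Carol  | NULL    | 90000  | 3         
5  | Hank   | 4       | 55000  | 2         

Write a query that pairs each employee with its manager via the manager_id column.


This is a self-join: employees is joined to a second copy of itself, matching each row's manager_id to another row's id. Use LEFT JOIN so rows with manager_id=NULL are kept.
  - employee 1 (George): manager_id=NULL -> NULL
  - employee 2 (Pete): manager_id=1 -> George
  - employee 3 (Olivia): manager_id=NULL -> NULL
  - employee 4 (Carol): manager_id=3 -> Olivia
  - employee 5 (Hank): manager_id=2 -> Pete

SQL:
SELECT a.name AS item, b.name AS manager
FROM employees a
LEFT JOIN employees b ON a.manager_id = b.id

Result:
item   | manager
-------+--------
George | NULL   
Pete   | George 
Olivia | NULL   
Carol  | Olivia 
Hank   | Pete   


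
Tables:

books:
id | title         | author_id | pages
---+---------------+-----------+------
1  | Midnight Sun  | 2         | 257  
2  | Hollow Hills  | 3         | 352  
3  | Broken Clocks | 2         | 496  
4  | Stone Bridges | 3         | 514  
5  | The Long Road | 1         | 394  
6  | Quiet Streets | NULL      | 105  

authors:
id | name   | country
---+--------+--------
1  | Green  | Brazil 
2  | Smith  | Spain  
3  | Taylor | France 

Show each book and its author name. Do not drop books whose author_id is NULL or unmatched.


LEFT JOIN keeps every row from books (the left table); where author_id has no match in authors, the author columns become NULL. Walk through each book:
  - book 1 (Midnight Sun): author_id=2 -> matches Smith
  - book 2 (Hollow Hills): author_id=3 -> matches Taylor
  - book 3 (Broken Clocks): author_id=2 -> matches Smith
  - book 4 (Stone Bridges): author_id=3 -> matches Taylor
  - book 5 (The Long Road): author_id=1 -> matches Green
  - book 6 (Quiet Streets): author_id=NULL, no match -> kept with NULL
All 6 rows appear; 1 has NULL author.

SQL:
SELECT a.title, b.name AS author
FROM books a
LEFT JOIN authors b ON a.author_id = b.id

Result:
title         | author
--------------+-------
Midnight Sun  | Smith 
Hollow Hills  | Taylor
Broken Clocks | Smith 
Stone Bridges | Taylor
The Long Road | Green 
Quiet Streets | NULL  


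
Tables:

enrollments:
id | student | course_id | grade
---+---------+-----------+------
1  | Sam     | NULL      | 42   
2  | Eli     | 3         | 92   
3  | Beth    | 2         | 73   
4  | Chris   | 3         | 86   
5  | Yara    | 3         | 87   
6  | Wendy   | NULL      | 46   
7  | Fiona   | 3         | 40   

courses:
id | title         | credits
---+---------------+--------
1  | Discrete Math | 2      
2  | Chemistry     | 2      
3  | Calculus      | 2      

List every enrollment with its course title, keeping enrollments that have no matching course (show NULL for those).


LEFT JOIN keeps every row from enrollments (the left table); where course_id has no match in courses, the course columns become NULL. Walk through each enrollment:
  - enrollment 1 (Sam): course_id=NULL, no match -> kept with NULL
  - enrollment 2 (Eli): course_id=3 -> matches Calculus
  - enrollment 3 (Beth): course_id=2 -> matches Chemistry
  - enrollment 4 (Chris): course_id=3 -> matches Calculus
  - enrollment 5 (Yara): course_id=3 -> matches Calculus
  - enrollment 6 (Wendy): course_id=NULL, no match -> kept with NULL
  - enrollment 7 (Fiona): course_id=3 -> matches Calculus
All 7 rows appear; 2 have NULL course.

SQL:
SELECT a.student, b.title AS course
FROM enrollments a
LEFT JOIN courses b ON a.course_id = b.id

Result:
student | course   
--------+----------
Sam     | NULL     
Eli     | Calculus 
Beth    | Chemistry
Chris   | Calculus 
Yara    | Calculus 
Wendy   | NULL     
Fiona   | Calculus 


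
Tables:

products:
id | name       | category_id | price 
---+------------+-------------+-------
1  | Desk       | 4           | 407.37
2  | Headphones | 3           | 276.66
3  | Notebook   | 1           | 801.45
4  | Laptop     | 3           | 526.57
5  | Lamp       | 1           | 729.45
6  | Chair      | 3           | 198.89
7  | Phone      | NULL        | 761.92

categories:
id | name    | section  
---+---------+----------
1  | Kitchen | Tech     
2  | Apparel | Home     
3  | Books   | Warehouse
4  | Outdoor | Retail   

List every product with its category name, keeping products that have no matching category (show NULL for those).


LEFT JOIN keeps every row from products (the left table); where category_id has no match in categories, the category columns become NULL. Walk through each product:
  - product 1 (Desk): category_id=4 -> matches Outdoor
  - product 2 (Headphones): category_id=3 -> matches Books
  - product 3 (Notebook): category_id=1 -> matches Kitchen
  - product 4 (Laptop): category_id=3 -> matches Books
  - product 5 (Lamp): category_id=1 -> matches Kitchen
  - product 6 (Chair): category_id=3 -> matches Books
  - product 7 (Phone): category_id=NULL, no match -> kept with NULL
All 7 rows appear; 1 has NULL category.

SQL:
SELECT a.name, b.name AS category
FROM products a
LEFT JOIN categories b ON a.category_id = b.id

Result:
name       | category
-----------+---------
Desk       | Outdoor 
Headphones | Books   
Notebook   | Kitchen 
Laptop     | Books   
Lamp       | Kitchen 
Chair      | Books   
Phone      | NULL    


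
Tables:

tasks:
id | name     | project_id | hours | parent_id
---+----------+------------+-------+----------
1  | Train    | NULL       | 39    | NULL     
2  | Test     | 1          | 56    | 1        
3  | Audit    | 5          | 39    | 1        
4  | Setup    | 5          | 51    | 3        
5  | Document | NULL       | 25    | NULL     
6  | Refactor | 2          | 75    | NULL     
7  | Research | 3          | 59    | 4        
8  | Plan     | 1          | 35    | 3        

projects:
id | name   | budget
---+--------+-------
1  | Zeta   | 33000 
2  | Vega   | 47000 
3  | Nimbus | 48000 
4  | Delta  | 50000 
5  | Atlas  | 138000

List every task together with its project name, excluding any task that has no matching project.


INNER JOIN keeps only tasks rows whose project_id matches an id in projects. Walk through each task:
  - task 1 (Train): project_id=NULL, no match -> dropped
  - task 2 (Test): project_id=1 -> matches Zeta
  - task 3 (Audit): project_id=5 -> matches Atlas
  - task 4 (Setup): project_id=5 -> matches Atlas
  - task 5 (Document): project_id=NULL, no match -> dropped
  - task 6 (Refactor): project_id=2 -> matches Vega
  - task 7 (Research): project_id=3 -> matches Nimbus
  - task 8 (Plan): project_id=1 -> matches Zeta
So 2 of 8 rows are dropped.

SQL:
SELECT a.name, b.name AS project
FROM tasks a
INNER JOIN projects b ON a.project_id = b.id

Result:
name     | project
---------+--------
Test     | Zeta   
Audit    | Atlas  
Setup    | Atlas  
Refactor | Vega   
Research | Nimbus 
Plan     | Zeta   
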